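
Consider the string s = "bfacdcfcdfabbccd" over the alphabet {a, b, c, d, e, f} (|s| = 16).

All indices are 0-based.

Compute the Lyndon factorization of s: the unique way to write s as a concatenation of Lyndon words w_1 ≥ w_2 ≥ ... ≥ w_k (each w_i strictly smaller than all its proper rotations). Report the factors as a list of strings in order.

["bf", "acdcfcdf", "abbccd"]

emit factor 1: 'bf' (i=0, period=2)
emit factor 2: 'acdcfcdf' (i=2, period=8)
emit factor 3: 'abbccd' (i=10, period=6)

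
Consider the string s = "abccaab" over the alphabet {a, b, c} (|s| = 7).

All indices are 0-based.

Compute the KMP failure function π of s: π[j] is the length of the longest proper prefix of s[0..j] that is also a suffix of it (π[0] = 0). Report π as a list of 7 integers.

[0, 0, 0, 0, 1, 1, 2]

π[0] = 0
j=1 s[j]='b': π[1]=0 (border '')
j=2 s[j]='c': π[2]=0 (border '')
j=3 s[j]='c': π[3]=0 (border '')
j=4 s[j]='a': π[4]=1 (border 'a')
j=5 s[j]='a': k: 1→0; π[5]=1 (border 'a')
j=6 s[j]='b': π[6]=2 (border 'ab')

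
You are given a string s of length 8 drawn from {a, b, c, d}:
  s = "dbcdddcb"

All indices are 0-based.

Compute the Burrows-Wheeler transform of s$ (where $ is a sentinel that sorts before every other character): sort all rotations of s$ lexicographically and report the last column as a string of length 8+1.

bcddb$ddc

rank  rotation   last
    0  $dbcdddcb  b
    1  b$dbcdddc  c
    2  bcdddcb$d  d
    3  cb$dbcddd  d
    4  cdddcb$db  b
    5  dbcdddcb$  $
    6  dcb$dbcdd  d
    7  ddcb$dbcd  d
    8  dddcb$dbc  c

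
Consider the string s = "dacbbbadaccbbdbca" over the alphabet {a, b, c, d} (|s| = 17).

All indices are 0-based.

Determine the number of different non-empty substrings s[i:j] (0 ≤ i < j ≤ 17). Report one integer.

133

sorted suffixes:
  #0 SA[0]=16  'a'
  #1 SA[1]=1  'acbbbadaccbbdbca'
  #2 SA[2]=8  'accbbdbca'
  #3 SA[3]=6  'adaccbbdbca'
  #4 SA[4]=5  'badaccbbdbca'
  #5 SA[5]=4  'bbadaccbbdbca'
  #6 SA[6]=3  'bbbadaccbbdbca'
  #7 SA[7]=11  'bbdbca'
  #8 SA[8]=14  'bca'
  #9 SA[9]=12  'bdbca'
  #10 SA[10]=15  'ca'
  #11 SA[11]=2  'cbbbadaccbbdbca'
  #12 SA[12]=10  'cbbdbca'
  #13 SA[13]=9  'ccbbdbca'
  #14 SA[14]=0  'dacbbbadaccbbdbca'
  #15 SA[15]=7  'daccbbdbca'
  #16 SA[16]=13  'dbca'

SA = [16, 1, 8, 6, 5, 4, 3, 11, 14, 12, 15, 2, 10, 9, 0, 7, 13]
rank  pair      lcp
   1  s[16:],s[1:]  1  'a'
   2  s[1:],s[8:]  2  'ac'
   3  s[8:],s[6:]  1  'a'
   4  s[6:],s[5:]  0  ''
   5  s[5:],s[4:]  1  'b'
   6  s[4:],s[3:]  2  'bb'
   7  s[3:],s[11:]  2  'bb'
   8  s[11:],s[14:]  1  'b'
   9  s[14:],s[12:]  1  'b'
  10  s[12:],s[15:]  0  ''
  11  s[15:],s[2:]  1  'c'
  12  s[2:],s[10:]  3  'cbb'
  13  s[10:],s[9:]  1  'c'
  14  s[9:],s[0:]  0  ''
  15  s[0:],s[7:]  3  'dac'
  16  s[7:],s[13:]  1  'd'

n(n+1)/2 = 17·18/2 = 153
Σ LCP = 0 + 1 + 2 + 1 + 0 + 1 + 2 + 2 + 1 + 1 + 0 + 1 + 3 + 1 + 0 + 3 + 1 = 20
distinct = 153 − 20 = 133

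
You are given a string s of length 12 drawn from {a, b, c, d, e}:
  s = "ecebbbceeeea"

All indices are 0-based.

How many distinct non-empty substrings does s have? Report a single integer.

rank→(start, suffix):
  0 → (11, 'a')
  1 → (3, 'bbbceeeea')
  2 → (4, 'bbceeeea')
  3 → (5, 'bceeeea')
  4 → (1, 'cebbbceeeea')
  5 → (6, 'ceeeea')
  6 → (10, 'ea')
  7 → (2, 'ebbbceeeea')
  8 → (0, 'ecebbbceeeea')
  9 → (9, 'eea')
  10 → (8, 'eeea')
  11 → (7, 'eeeea')

SA = [11, 3, 4, 5, 1, 6, 10, 2, 0, 9, 8, 7]
[i] adj suffixes → lcp
  [1] 11/3 → 0 ('')
  [2] 3/4 → 2 ('bb')
  [3] 4/5 → 1 ('b')
  [4] 5/1 → 0 ('')
  [5] 1/6 → 2 ('ce')
  [6] 6/10 → 0 ('')
  [7] 10/2 → 1 ('e')
  [8] 2/0 → 1 ('e')
  [9] 0/9 → 1 ('e')
  [10] 9/8 → 2 ('ee')
  [11] 8/7 → 3 ('eee')

n(n+1)/2 = 12·13/2 = 78
Σ LCP = 0 + 0 + 2 + 1 + 0 + 2 + 0 + 1 + 1 + 1 + 2 + 3 = 13
distinct = 78 − 13 = 65

65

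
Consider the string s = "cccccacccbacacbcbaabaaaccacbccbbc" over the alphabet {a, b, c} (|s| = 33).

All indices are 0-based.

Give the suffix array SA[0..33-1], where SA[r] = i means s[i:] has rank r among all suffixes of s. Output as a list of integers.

[20, 17, 21, 18, 10, 12, 25, 22, 5, 19, 16, 9, 30, 31, 14, 27, 32, 11, 24, 4, 15, 8, 29, 13, 26, 23, 3, 7, 28, 2, 6, 1, 0]

rank | idx | suffix
   0 |  20 | aaaccacbccbbc
   1 |  17 | aabaaaccacbccbbc
   2 |  21 | aaccacbccbbc
   3 |  18 | abaaaccacbccbbc
   4 |  10 | acacbcbaabaaaccacbccbbc
   5 |  12 | acbcbaabaaaccacbccbbc
   6 |  25 | acbccbbc
   7 |  22 | accacbccbbc
   8 |   5 | acccbacacbcbaabaaaccacbccbbc
   9 |  19 | baaaccacbccbbc
  10 |  16 | baabaaaccacbccbbc
  11 |   9 | bacacbcbaabaaaccacbccbbc
  12 |  30 | bbc
  13 |  31 | bc
  14 |  14 | bcbaabaaaccacbccbbc
  15 |  27 | bccbbc
  16 |  32 | c
  17 |  11 | cacbcbaabaaaccacbccbbc
  18 |  24 | cacbccbbc
  19 |   4 | cacccbacacbcbaabaaaccacbccbbc
  20 |  15 | cbaabaaaccacbccbbc
  21 |   8 | cbacacbcbaabaaaccacbccbbc
  22 |  29 | cbbc
  23 |  13 | cbcbaabaaaccacbccbbc
  24 |  26 | cbccbbc
  25 |  23 | ccacbccbbc
  26 |   3 | ccacccbacacbcbaabaaaccacbccbbc
  27 |   7 | ccbacacbcbaabaaaccacbccbbc
  28 |  28 | ccbbc
  29 |   2 | cccacccbacacbcbaabaaaccacbccbbc
  30 |   6 | cccbacacbcbaabaaaccacbccbbc
  31 |   1 | ccccacccbacacbcbaabaaaccacbccbbc
  32 |   0 | cccccacccbacacbcbaabaaaccacbccbbc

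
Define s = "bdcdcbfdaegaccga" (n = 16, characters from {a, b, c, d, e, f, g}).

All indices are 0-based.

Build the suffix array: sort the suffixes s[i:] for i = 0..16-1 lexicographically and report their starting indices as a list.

rank→(start, suffix):
  0 → (15, 'a')
  1 → (11, 'accga')
  2 → (8, 'aegaccga')
  3 → (0, 'bdcdcbfdaegaccga')
  4 → (5, 'bfdaegaccga')
  5 → (4, 'cbfdaegaccga')
  6 → (12, 'ccga')
  7 → (2, 'cdcbfdaegaccga')
  8 → (13, 'cga')
  9 → (7, 'daegaccga')
  10 → (3, 'dcbfdaegaccga')
  11 → (1, 'dcdcbfdaegaccga')
  12 → (9, 'egaccga')
  13 → (6, 'fdaegaccga')
  14 → (14, 'ga')
  15 → (10, 'gaccga')

[15, 11, 8, 0, 5, 4, 12, 2, 13, 7, 3, 1, 9, 6, 14, 10]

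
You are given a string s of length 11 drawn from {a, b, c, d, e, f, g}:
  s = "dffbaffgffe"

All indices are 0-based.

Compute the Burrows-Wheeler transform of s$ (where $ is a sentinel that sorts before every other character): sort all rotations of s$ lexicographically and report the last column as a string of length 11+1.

rank  rotation      last
    0  $dffbaffgffe  e
    1  affgffe$dffb  b
    2  baffgffe$dff  f
    3  dffbaffgffe$  $
    4  e$dffbaffgff  f
    5  fbaffgffe$df  f
    6  fe$dffbaffgf  f
    7  ffbaffgffe$d  d
    8  ffe$dffbaffg  g
    9  ffgffe$dffba  a
   10  fgffe$dffbaf  f
   11  gffe$dffbaff  f

ebf$fffdgaff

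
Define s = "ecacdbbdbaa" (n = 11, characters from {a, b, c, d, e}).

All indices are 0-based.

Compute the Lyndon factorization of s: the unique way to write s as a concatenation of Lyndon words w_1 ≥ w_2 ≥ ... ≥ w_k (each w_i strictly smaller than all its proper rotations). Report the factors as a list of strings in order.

emit factor 1: 'e' (i=0, period=1)
emit factor 2: 'c' (i=1, period=1)
emit factor 3: 'acdbbdb' (i=2, period=7)
emit factor 4: 'a' (i=9, period=1)
emit factor 5: 'a' (i=10, period=1)

["e", "c", "acdbbdb", "a", "a"]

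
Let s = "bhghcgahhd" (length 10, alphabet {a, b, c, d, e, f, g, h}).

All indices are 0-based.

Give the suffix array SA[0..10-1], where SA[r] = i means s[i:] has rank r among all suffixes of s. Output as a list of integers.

[6, 0, 4, 9, 5, 2, 3, 8, 1, 7]

rank | idx | suffix
   0 |   6 | ahhd
   1 |   0 | bhghcgahhd
   2 |   4 | cgahhd
   3 |   9 | d
   4 |   5 | gahhd
   5 |   2 | ghcgahhd
   6 |   3 | hcgahhd
   7 |   8 | hd
   8 |   1 | hghcgahhd
   9 |   7 | hhd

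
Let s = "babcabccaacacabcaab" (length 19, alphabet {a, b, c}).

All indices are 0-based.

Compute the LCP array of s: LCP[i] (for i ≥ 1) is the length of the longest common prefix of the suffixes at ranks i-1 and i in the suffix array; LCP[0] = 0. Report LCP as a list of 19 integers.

rank | idx | suffix
   0 |  16 | aab
   1 |   8 | aacacabcaab
   2 |  17 | ab
   3 |  13 | abcaab
   4 |   1 | abcabccaacacabcaab
   5 |   4 | abccaacacabcaab
   6 |  11 | acabcaab
   7 |   9 | acacabcaab
   8 |  18 | b
   9 |   0 | babcabccaacacabcaab
  10 |  14 | bcaab
  11 |   2 | bcabccaacacabcaab
  12 |   5 | bccaacacabcaab
  13 |  15 | caab
  14 |   7 | caacacabcaab
  15 |  12 | cabcaab
  16 |   3 | cabccaacacabcaab
  17 |  10 | cacabcaab
  18 |   6 | ccaacacabcaab

SA = [16, 8, 17, 13, 1, 4, 11, 9, 18, 0, 14, 2, 5, 15, 7, 12, 3, 10, 6]
rank  pair      lcp
   1  s[16:],s[8:]  2  'aa'
   2  s[8:],s[17:]  1  'a'
   3  s[17:],s[13:]  2  'ab'
   4  s[13:],s[1:]  4  'abca'
   5  s[1:],s[4:]  3  'abc'
   6  s[4:],s[11:]  1  'a'
   7  s[11:],s[9:]  3  'aca'
   8  s[9:],s[18:]  0  ''
   9  s[18:],s[0:]  1  'b'
  10  s[0:],s[14:]  1  'b'
  11  s[14:],s[2:]  3  'bca'
  12  s[2:],s[5:]  2  'bc'
  13  s[5:],s[15:]  0  ''
  14  s[15:],s[7:]  3  'caa'
  15  s[7:],s[12:]  2  'ca'
  16  s[12:],s[3:]  4  'cabc'
  17  s[3:],s[10:]  2  'ca'
  18  s[10:],s[6:]  1  'c'

[0, 2, 1, 2, 4, 3, 1, 3, 0, 1, 1, 3, 2, 0, 3, 2, 4, 2, 1]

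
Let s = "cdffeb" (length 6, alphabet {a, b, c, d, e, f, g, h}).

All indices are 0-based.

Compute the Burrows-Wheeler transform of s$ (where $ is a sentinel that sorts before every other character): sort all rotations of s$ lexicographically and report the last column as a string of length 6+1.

rank  rotation last
    0  $cdffeb  b
    1  b$cdffe  e
    2  cdffeb$  $
    3  dffeb$c  c
    4  eb$cdff  f
    5  feb$cdf  f
    6  ffeb$cd  d

be$cffd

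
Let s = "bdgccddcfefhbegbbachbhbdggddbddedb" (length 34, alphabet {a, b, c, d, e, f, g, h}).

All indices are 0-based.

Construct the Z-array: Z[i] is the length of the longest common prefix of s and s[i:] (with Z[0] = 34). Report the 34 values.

Z[0]=34
i=1: fresh scan; Z[1]=0
i=2: fresh scan; Z[2]=0
i=3: fresh scan; Z[3]=0
i=4: fresh scan; Z[4]=0
i=5: fresh scan; Z[5]=0
i=6: fresh scan; Z[6]=0
i=7: fresh scan; Z[7]=0
i=8: fresh scan; Z[8]=0
i=9: fresh scan; Z[9]=0
i=10: fresh scan; Z[10]=0
i=11: fresh scan; Z[11]=0
i=12: fresh scan; Z[12]=1 extend→box=[12,13)
i=13: fresh scan; Z[13]=0
i=14: fresh scan; Z[14]=0
i=15: fresh scan; Z[15]=1 extend→box=[15,16)
i=16: fresh scan; Z[16]=1 extend→box=[16,17)
i=17: fresh scan; Z[17]=0
i=18: fresh scan; Z[18]=0
i=19: fresh scan; Z[19]=0
i=20: fresh scan; Z[20]=1 extend→box=[20,21)
i=21: fresh scan; Z[21]=0
i=22: fresh scan; Z[22]=3 extend→box=[22,25)
i=23: min(r-i=2, Z[1]=0)=0; Z[23]=0
i=24: min(r-i=1, Z[2]=0)=0; Z[24]=0
i=25: fresh scan; Z[25]=0
i=26: fresh scan; Z[26]=0
i=27: fresh scan; Z[27]=0
i=28: fresh scan; Z[28]=2 extend→box=[28,30)
i=29: min(r-i=1, Z[1]=0)=0; Z[29]=0
i=30: fresh scan; Z[30]=0
i=31: fresh scan; Z[31]=0
i=32: fresh scan; Z[32]=0
i=33: fresh scan; Z[33]=1 extend→box=[33,34)

[34, 0, 0, 0, 0, 0, 0, 0, 0, 0, 0, 0, 1, 0, 0, 1, 1, 0, 0, 0, 1, 0, 3, 0, 0, 0, 0, 0, 2, 0, 0, 0, 0, 1]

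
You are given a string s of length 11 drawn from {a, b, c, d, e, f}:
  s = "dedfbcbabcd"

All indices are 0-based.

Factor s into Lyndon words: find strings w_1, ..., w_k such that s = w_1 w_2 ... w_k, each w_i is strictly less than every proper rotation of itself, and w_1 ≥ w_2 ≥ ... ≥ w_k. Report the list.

["dedf", "bc", "b", "abcd"]

emit factor 1: 'dedf' (i=0, period=4)
emit factor 2: 'bc' (i=4, period=2)
emit factor 3: 'b' (i=6, period=1)
emit factor 4: 'abcd' (i=7, period=4)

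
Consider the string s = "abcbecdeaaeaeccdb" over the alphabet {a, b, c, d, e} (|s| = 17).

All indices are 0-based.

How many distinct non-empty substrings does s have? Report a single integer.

rank→(start, suffix):
  0 → (8, 'aaeaeccdb')
  1 → (0, 'abcbecdeaaeaeccdb')
  2 → (9, 'aeaeccdb')
  3 → (11, 'aeccdb')
  4 → (16, 'b')
  5 → (1, 'bcbecdeaaeaeccdb')
  6 → (3, 'becdeaaeaeccdb')
  7 → (2, 'cbecdeaaeaeccdb')
  8 → (13, 'ccdb')
  9 → (14, 'cdb')
  10 → (5, 'cdeaaeaeccdb')
  11 → (15, 'db')
  12 → (6, 'deaaeaeccdb')
  13 → (7, 'eaaeaeccdb')
  14 → (10, 'eaeccdb')
  15 → (12, 'eccdb')
  16 → (4, 'ecdeaaeaeccdb')

SA = [8, 0, 9, 11, 16, 1, 3, 2, 13, 14, 5, 15, 6, 7, 10, 12, 4]
i: (SA[i-1],SA[i]) lcp shared
  1: (8,0) 1 'a'
  2: (0,9) 1 'a'
  3: (9,11) 2 'ae'
  4: (11,16) 0 ''
  5: (16,1) 1 'b'
  6: (1,3) 1 'b'
  7: (3,2) 0 ''
  8: (2,13) 1 'c'
  9: (13,14) 1 'c'
  10: (14,5) 2 'cd'
  11: (5,15) 0 ''
  12: (15,6) 1 'd'
  13: (6,7) 0 ''
  14: (7,10) 2 'ea'
  15: (10,12) 1 'e'
  16: (12,4) 2 'ec'

n(n+1)/2 = 17·18/2 = 153
Σ LCP = 0 + 1 + 1 + 2 + 0 + 1 + 1 + 0 + 1 + 1 + 2 + 0 + 1 + 0 + 2 + 1 + 2 = 16
distinct = 153 − 16 = 137

137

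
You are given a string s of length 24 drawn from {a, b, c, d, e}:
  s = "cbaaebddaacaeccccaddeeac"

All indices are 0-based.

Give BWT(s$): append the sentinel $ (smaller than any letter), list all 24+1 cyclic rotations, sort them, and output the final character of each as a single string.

cdbeacacceaca$ccedbadeaad

rank  rotation                   last
    0  $cbaaebddaacaeccccaddeeac  c
    1  aacaeccccaddeeac$cbaaebdd  d
    2  aaebddaacaeccccaddeeac$cb  b
    3  ac$cbaaebddaacaeccccaddee  e
    4  acaeccccaddeeac$cbaaebdda  a
    5  addeeac$cbaaebddaacaecccc  c
    6  aebddaacaeccccaddeeac$cba  a
    7  aeccccaddeeac$cbaaebddaac  c
    8  baaebddaacaeccccaddeeac$c  c
    9  bddaacaeccccaddeeac$cbaae  e
   10  c$cbaaebddaacaeccccaddeea  a
   11  caddeeac$cbaaebddaacaeccc  c
   12  caeccccaddeeac$cbaaebddaa  a
   13  cbaaebddaacaeccccaddeeac$  $
   14  ccaddeeac$cbaaebddaacaecc  c
   15  cccaddeeac$cbaaebddaacaec  c
   16  ccccaddeeac$cbaaebddaacae  e
   17  daacaeccccaddeeac$cbaaebd  d
   18  ddaacaeccccaddeeac$cbaaeb  b
   19  ddeeac$cbaaebddaacaecccca  a
   20  deeac$cbaaebddaacaeccccad  d
   21  eac$cbaaebddaacaeccccadde  e
   22  ebddaacaeccccaddeeac$cbaa  a
   23  eccccaddeeac$cbaaebddaaca  a
   24  eeac$cbaaebddaacaeccccadd  d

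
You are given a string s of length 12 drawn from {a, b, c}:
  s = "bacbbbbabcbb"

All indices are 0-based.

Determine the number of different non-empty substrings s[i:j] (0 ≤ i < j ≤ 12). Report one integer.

62

rank→(start, suffix):
  0 → (7, 'abcbb')
  1 → (1, 'acbbbbabcbb')
  2 → (11, 'b')
  3 → (6, 'babcbb')
  4 → (0, 'bacbbbbabcbb')
  5 → (10, 'bb')
  6 → (5, 'bbabcbb')
  7 → (4, 'bbbabcbb')
  8 → (3, 'bbbbabcbb')
  9 → (8, 'bcbb')
  10 → (9, 'cbb')
  11 → (2, 'cbbbbabcbb')

SA = [7, 1, 11, 6, 0, 10, 5, 4, 3, 8, 9, 2]
i: (SA[i-1],SA[i]) lcp shared
  1: (7,1) 1 'a'
  2: (1,11) 0 ''
  3: (11,6) 1 'b'
  4: (6,0) 2 'ba'
  5: (0,10) 1 'b'
  6: (10,5) 2 'bb'
  7: (5,4) 2 'bb'
  8: (4,3) 3 'bbb'
  9: (3,8) 1 'b'
  10: (8,9) 0 ''
  11: (9,2) 3 'cbb'

n(n+1)/2 = 12·13/2 = 78
Σ LCP = 0 + 1 + 0 + 1 + 2 + 1 + 2 + 2 + 3 + 1 + 0 + 3 = 16
distinct = 78 − 16 = 62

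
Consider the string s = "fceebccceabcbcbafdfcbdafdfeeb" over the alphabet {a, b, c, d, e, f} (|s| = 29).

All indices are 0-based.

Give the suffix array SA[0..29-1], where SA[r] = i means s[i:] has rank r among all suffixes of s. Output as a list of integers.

rank | idx | suffix
   0 |   9 | abcbcbafdfcbdafdfeeb
   1 |  15 | afdfcbdafdfeeb
   2 |  22 | afdfeeb
   3 |  28 | b
   4 |  14 | bafdfcbdafdfeeb
   5 |  12 | bcbafdfcbdafdfeeb
   6 |  10 | bcbcbafdfcbdafdfeeb
   7 |   4 | bccceabcbcbafdfcbdafdfeeb
   8 |  20 | bdafdfeeb
   9 |  13 | cbafdfcbdafdfeeb
  10 |  11 | cbcbafdfcbdafdfeeb
  11 |  19 | cbdafdfeeb
  12 |   5 | ccceabcbcbafdfcbdafdfeeb
  13 |   6 | cceabcbcbafdfcbdafdfeeb
  14 |   7 | ceabcbcbafdfcbdafdfeeb
  15 |   1 | ceebccceabcbcbafdfcbdafdfeeb
  16 |  21 | dafdfeeb
  17 |  17 | dfcbdafdfeeb
  18 |  24 | dfeeb
  19 |   8 | eabcbcbafdfcbdafdfeeb
  20 |  27 | eb
  21 |   3 | ebccceabcbcbafdfcbdafdfeeb
  22 |  26 | eeb
  23 |   2 | eebccceabcbcbafdfcbdafdfeeb
  24 |  18 | fcbdafdfeeb
  25 |   0 | fceebccceabcbcbafdfcbdafdfeeb
  26 |  16 | fdfcbdafdfeeb
  27 |  23 | fdfeeb
  28 |  25 | feeb

[9, 15, 22, 28, 14, 12, 10, 4, 20, 13, 11, 19, 5, 6, 7, 1, 21, 17, 24, 8, 27, 3, 26, 2, 18, 0, 16, 23, 25]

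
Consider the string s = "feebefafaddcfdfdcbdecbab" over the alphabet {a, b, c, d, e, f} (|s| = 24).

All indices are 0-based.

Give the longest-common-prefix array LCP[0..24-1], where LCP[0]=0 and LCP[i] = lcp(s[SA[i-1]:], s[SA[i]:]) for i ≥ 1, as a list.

rank | idx | suffix
   0 |  22 | ab
   1 |   8 | addcfdfdcbdecbab
   2 |   6 | afaddcfdfdcbdecbab
   3 |  23 | b
   4 |  21 | bab
   5 |  17 | bdecbab
   6 |   3 | befafaddcfdfdcbdecbab
   7 |  20 | cbab
   8 |  16 | cbdecbab
   9 |  11 | cfdfdcbdecbab
  10 |  15 | dcbdecbab
  11 |  10 | dcfdfdcbdecbab
  12 |   9 | ddcfdfdcbdecbab
  13 |  18 | decbab
  14 |  13 | dfdcbdecbab
  15 |   2 | ebefafaddcfdfdcbdecbab
  16 |  19 | ecbab
  17 |   1 | eebefafaddcfdfdcbdecbab
  18 |   4 | efafaddcfdfdcbdecbab
  19 |   7 | faddcfdfdcbdecbab
  20 |   5 | fafaddcfdfdcbdecbab
  21 |  14 | fdcbdecbab
  22 |  12 | fdfdcbdecbab
  23 |   0 | feebefafaddcfdfdcbdecbab

SA = [22, 8, 6, 23, 21, 17, 3, 20, 16, 11, 15, 10, 9, 18, 13, 2, 19, 1, 4, 7, 5, 14, 12, 0]
i: (SA[i-1],SA[i]) lcp shared
  1: (22,8) 1 'a'
  2: (8,6) 1 'a'
  3: (6,23) 0 ''
  4: (23,21) 1 'b'
  5: (21,17) 1 'b'
  6: (17,3) 1 'b'
  7: (3,20) 0 ''
  8: (20,16) 2 'cb'
  9: (16,11) 1 'c'
  10: (11,15) 0 ''
  11: (15,10) 2 'dc'
  12: (10,9) 1 'd'
  13: (9,18) 1 'd'
  14: (18,13) 1 'd'
  15: (13,2) 0 ''
  16: (2,19) 1 'e'
  17: (19,1) 1 'e'
  18: (1,4) 1 'e'
  19: (4,7) 0 ''
  20: (7,5) 2 'fa'
  21: (5,14) 1 'f'
  22: (14,12) 2 'fd'
  23: (12,0) 1 'f'

[0, 1, 1, 0, 1, 1, 1, 0, 2, 1, 0, 2, 1, 1, 1, 0, 1, 1, 1, 0, 2, 1, 2, 1]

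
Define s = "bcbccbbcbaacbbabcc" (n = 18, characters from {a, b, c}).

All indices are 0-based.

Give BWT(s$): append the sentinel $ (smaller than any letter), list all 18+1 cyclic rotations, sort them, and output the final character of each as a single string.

cbbacbccb$accbacbbb

rank  rotation             last
    0  $bcbccbbcbaacbbabcc  c
    1  aacbbabcc$bcbccbbcb  b
    2  abcc$bcbccbbcbaacbb  b
    3  acbbabcc$bcbccbbcba  a
    4  baacbbabcc$bcbccbbc  c
    5  babcc$bcbccbbcbaacb  b
    6  bbabcc$bcbccbbcbaac  c
    7  bbcbaacbbabcc$bcbcc  c
    8  bcbaacbbabcc$bcbccb  b
    9  bcbccbbcbaacbbabcc$  $
   10  bcc$bcbccbbcbaacbba  a
   11  bccbbcbaacbbabcc$bc  c
   12  c$bcbccbbcbaacbbabc  c
   13  cbaacbbabcc$bcbccbb  b
   14  cbbabcc$bcbccbbcbaa  a
   15  cbbcbaacbbabcc$bcbc  c
   16  cbccbbcbaacbbabcc$b  b
   17  cc$bcbccbbcbaacbbab  b
   18  ccbbcbaacbbabcc$bcb  b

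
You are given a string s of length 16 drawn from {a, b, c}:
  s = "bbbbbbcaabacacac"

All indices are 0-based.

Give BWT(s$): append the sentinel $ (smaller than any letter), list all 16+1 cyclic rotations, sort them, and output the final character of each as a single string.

ccaccba$bbbbbabaa

rank  rotation           last
    0  $bbbbbbcaabacacac  c
    1  aabacacac$bbbbbbc  c
    2  abacacac$bbbbbbca  a
    3  ac$bbbbbbcaabacac  c
    4  acac$bbbbbbcaabac  c
    5  acacac$bbbbbbcaab  b
    6  bacacac$bbbbbbcaa  a
    7  bbbbbbcaabacacac$  $
    8  bbbbbcaabacacac$b  b
    9  bbbbcaabacacac$bb  b
   10  bbbcaabacacac$bbb  b
   11  bbcaabacacac$bbbb  b
   12  bcaabacacac$bbbbb  b
   13  c$bbbbbbcaabacaca  a
   14  caabacacac$bbbbbb  b
   15  cac$bbbbbbcaabaca  a
   16  cacac$bbbbbbcaaba  a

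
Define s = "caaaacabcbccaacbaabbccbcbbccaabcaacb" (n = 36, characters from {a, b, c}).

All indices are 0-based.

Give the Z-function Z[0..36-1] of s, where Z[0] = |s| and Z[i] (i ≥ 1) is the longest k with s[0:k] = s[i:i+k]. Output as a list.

[36, 0, 0, 0, 0, 2, 0, 0, 1, 0, 1, 3, 0, 0, 1, 0, 0, 0, 0, 0, 1, 1, 0, 1, 0, 0, 1, 3, 0, 0, 0, 3, 0, 0, 1, 0]

Z[0]=36
i=1: fresh scan; Z[1]=0
i=2: fresh scan; Z[2]=0
i=3: fresh scan; Z[3]=0
i=4: fresh scan; Z[4]=0
i=5: fresh scan; Z[5]=2 scan→box=[5,7)
i=6: min(r-i=1, Z[1]=0)=0; Z[6]=0
i=7: fresh scan; Z[7]=0
i=8: fresh scan; Z[8]=1 scan→box=[8,9)
i=9: fresh scan; Z[9]=0
i=10: fresh scan; Z[10]=1 scan→box=[10,11)
i=11: fresh scan; Z[11]=3 scan→box=[11,14)
i=12: min(r-i=2, Z[1]=0)=0; Z[12]=0
i=13: min(r-i=1, Z[2]=0)=0; Z[13]=0
i=14: fresh scan; Z[14]=1 scan→box=[14,15)
i=15: fresh scan; Z[15]=0
i=16: fresh scan; Z[16]=0
i=17: fresh scan; Z[17]=0
i=18: fresh scan; Z[18]=0
i=19: fresh scan; Z[19]=0
i=20: fresh scan; Z[20]=1 scan→box=[20,21)
i=21: fresh scan; Z[21]=1 scan→box=[21,22)
i=22: fresh scan; Z[22]=0
i=23: fresh scan; Z[23]=1 scan→box=[23,24)
i=24: fresh scan; Z[24]=0
i=25: fresh scan; Z[25]=0
i=26: fresh scan; Z[26]=1 scan→box=[26,27)
i=27: fresh scan; Z[27]=3 scan→box=[27,30)
i=28: min(r-i=2, Z[1]=0)=0; Z[28]=0
i=29: min(r-i=1, Z[2]=0)=0; Z[29]=0
i=30: fresh scan; Z[30]=0
i=31: fresh scan; Z[31]=3 scan→box=[31,34)
i=32: min(r-i=2, Z[1]=0)=0; Z[32]=0
i=33: min(r-i=1, Z[2]=0)=0; Z[33]=0
i=34: fresh scan; Z[34]=1 scan→box=[34,35)
i=35: fresh scan; Z[35]=0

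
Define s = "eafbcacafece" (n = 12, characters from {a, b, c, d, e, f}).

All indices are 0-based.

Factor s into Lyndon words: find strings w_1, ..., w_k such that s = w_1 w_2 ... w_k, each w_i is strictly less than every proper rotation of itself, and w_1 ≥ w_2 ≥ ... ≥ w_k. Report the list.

emit factor 1: 'e' (i=0, period=1)
emit factor 2: 'afbc' (i=1, period=4)
emit factor 3: 'acafece' (i=5, period=7)

["e", "afbc", "acafece"]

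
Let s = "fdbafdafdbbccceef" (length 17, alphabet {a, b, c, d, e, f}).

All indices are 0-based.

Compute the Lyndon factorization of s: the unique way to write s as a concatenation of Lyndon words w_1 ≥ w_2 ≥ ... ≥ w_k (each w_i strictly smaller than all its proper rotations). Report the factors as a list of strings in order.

emit factor 1: 'f' (i=0, period=1)
emit factor 2: 'd' (i=1, period=1)
emit factor 3: 'b' (i=2, period=1)
emit factor 4: 'afdafdbbccceef' (i=3, period=14)

["f", "d", "b", "afdafdbbccceef"]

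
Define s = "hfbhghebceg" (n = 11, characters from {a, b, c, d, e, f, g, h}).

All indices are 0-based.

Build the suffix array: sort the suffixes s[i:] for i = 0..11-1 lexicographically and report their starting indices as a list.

[7, 2, 8, 6, 9, 1, 10, 4, 5, 0, 3]

rank | idx | suffix
   0 |   7 | bceg
   1 |   2 | bhghebceg
   2 |   8 | ceg
   3 |   6 | ebceg
   4 |   9 | eg
   5 |   1 | fbhghebceg
   6 |  10 | g
   7 |   4 | ghebceg
   8 |   5 | hebceg
   9 |   0 | hfbhghebceg
  10 |   3 | hghebceg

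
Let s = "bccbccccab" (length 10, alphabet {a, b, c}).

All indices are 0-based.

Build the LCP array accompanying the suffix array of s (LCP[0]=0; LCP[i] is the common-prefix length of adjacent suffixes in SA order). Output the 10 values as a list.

sorted suffixes:
  #0 SA[0]=8  'ab'
  #1 SA[1]=9  'b'
  #2 SA[2]=0  'bccbccccab'
  #3 SA[3]=3  'bccccab'
  #4 SA[4]=7  'cab'
  #5 SA[5]=2  'cbccccab'
  #6 SA[6]=6  'ccab'
  #7 SA[7]=1  'ccbccccab'
  #8 SA[8]=5  'cccab'
  #9 SA[9]=4  'ccccab'

SA = [8, 9, 0, 3, 7, 2, 6, 1, 5, 4]
i: (SA[i-1],SA[i]) lcp shared
  1: (8,9) 0 ''
  2: (9,0) 1 'b'
  3: (0,3) 3 'bcc'
  4: (3,7) 0 ''
  5: (7,2) 1 'c'
  6: (2,6) 1 'c'
  7: (6,1) 2 'cc'
  8: (1,5) 2 'cc'
  9: (5,4) 3 'ccc'

[0, 0, 1, 3, 0, 1, 1, 2, 2, 3]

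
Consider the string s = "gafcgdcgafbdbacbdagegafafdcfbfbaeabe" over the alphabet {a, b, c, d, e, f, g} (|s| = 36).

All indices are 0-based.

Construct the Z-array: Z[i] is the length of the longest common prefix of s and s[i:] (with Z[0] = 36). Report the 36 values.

Z[0]=36
i=1: i≥r, start 0; Z[1]=0
i=2: i≥r, start 0; Z[2]=0
i=3: i≥r, start 0; Z[3]=0
i=4: i≥r, start 0; Z[4]=1 extend→box=[4,5)
i=5: i≥r, start 0; Z[5]=0
i=6: i≥r, start 0; Z[6]=0
i=7: i≥r, start 0; Z[7]=3 extend→box=[7,10)
i=8: min(r-i=2, Z[1]=0)=0; Z[8]=0
i=9: min(r-i=1, Z[2]=0)=0; Z[9]=0
i=10: i≥r, start 0; Z[10]=0
i=11: i≥r, start 0; Z[11]=0
i=12: i≥r, start 0; Z[12]=0
i=13: i≥r, start 0; Z[13]=0
i=14: i≥r, start 0; Z[14]=0
i=15: i≥r, start 0; Z[15]=0
i=16: i≥r, start 0; Z[16]=0
i=17: i≥r, start 0; Z[17]=0
i=18: i≥r, start 0; Z[18]=1 extend→box=[18,19)
i=19: i≥r, start 0; Z[19]=0
i=20: i≥r, start 0; Z[20]=3 extend→box=[20,23)
i=21: min(r-i=2, Z[1]=0)=0; Z[21]=0
i=22: min(r-i=1, Z[2]=0)=0; Z[22]=0
i=23: i≥r, start 0; Z[23]=0
i=24: i≥r, start 0; Z[24]=0
i=25: i≥r, start 0; Z[25]=0
i=26: i≥r, start 0; Z[26]=0
i=27: i≥r, start 0; Z[27]=0
i=28: i≥r, start 0; Z[28]=0
i=29: i≥r, start 0; Z[29]=0
i=30: i≥r, start 0; Z[30]=0
i=31: i≥r, start 0; Z[31]=0
i=32: i≥r, start 0; Z[32]=0
i=33: i≥r, start 0; Z[33]=0
i=34: i≥r, start 0; Z[34]=0
i=35: i≥r, start 0; Z[35]=0

[36, 0, 0, 0, 1, 0, 0, 3, 0, 0, 0, 0, 0, 0, 0, 0, 0, 0, 1, 0, 3, 0, 0, 0, 0, 0, 0, 0, 0, 0, 0, 0, 0, 0, 0, 0]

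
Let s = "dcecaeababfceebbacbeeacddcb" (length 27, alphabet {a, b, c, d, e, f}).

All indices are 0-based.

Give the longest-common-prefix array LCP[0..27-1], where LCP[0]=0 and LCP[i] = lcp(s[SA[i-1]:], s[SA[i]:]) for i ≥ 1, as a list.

[0, 2, 1, 2, 1, 0, 1, 2, 1, 1, 1, 0, 1, 2, 1, 1, 2, 0, 2, 1, 0, 2, 1, 1, 1, 2, 0]

sorted suffixes:
  #0 SA[0]=6  'ababfceebbacbeeacddcb'
  #1 SA[1]=8  'abfceebbacbeeacddcb'
  #2 SA[2]=16  'acbeeacddcb'
  #3 SA[3]=21  'acddcb'
  #4 SA[4]=4  'aeababfceebbacbeeacddcb'
  #5 SA[5]=26  'b'
  #6 SA[6]=7  'babfceebbacbeeacddcb'
  #7 SA[7]=15  'bacbeeacddcb'
  #8 SA[8]=14  'bbacbeeacddcb'
  #9 SA[9]=18  'beeacddcb'
  #10 SA[10]=9  'bfceebbacbeeacddcb'
  #11 SA[11]=3  'caeababfceebbacbeeacddcb'
  #12 SA[12]=25  'cb'
  #13 SA[13]=17  'cbeeacddcb'
  #14 SA[14]=22  'cddcb'
  #15 SA[15]=1  'cecaeababfceebbacbeeacddcb'
  #16 SA[16]=11  'ceebbacbeeacddcb'
  #17 SA[17]=24  'dcb'
  #18 SA[18]=0  'dcecaeababfceebbacbeeacddcb'
  #19 SA[19]=23  'ddcb'
  #20 SA[20]=5  'eababfceebbacbeeacddcb'
  #21 SA[21]=20  'eacddcb'
  #22 SA[22]=13  'ebbacbeeacddcb'
  #23 SA[23]=2  'ecaeababfceebbacbeeacddcb'
  #24 SA[24]=19  'eeacddcb'
  #25 SA[25]=12  'eebbacbeeacddcb'
  #26 SA[26]=10  'fceebbacbeeacddcb'

SA = [6, 8, 16, 21, 4, 26, 7, 15, 14, 18, 9, 3, 25, 17, 22, 1, 11, 24, 0, 23, 5, 20, 13, 2, 19, 12, 10]
i: (SA[i-1],SA[i]) lcp shared
  1: (6,8) 2 'ab'
  2: (8,16) 1 'a'
  3: (16,21) 2 'ac'
  4: (21,4) 1 'a'
  5: (4,26) 0 ''
  6: (26,7) 1 'b'
  7: (7,15) 2 'ba'
  8: (15,14) 1 'b'
  9: (14,18) 1 'b'
  10: (18,9) 1 'b'
  11: (9,3) 0 ''
  12: (3,25) 1 'c'
  13: (25,17) 2 'cb'
  14: (17,22) 1 'c'
  15: (22,1) 1 'c'
  16: (1,11) 2 'ce'
  17: (11,24) 0 ''
  18: (24,0) 2 'dc'
  19: (0,23) 1 'd'
  20: (23,5) 0 ''
  21: (5,20) 2 'ea'
  22: (20,13) 1 'e'
  23: (13,2) 1 'e'
  24: (2,19) 1 'e'
  25: (19,12) 2 'ee'
  26: (12,10) 0 ''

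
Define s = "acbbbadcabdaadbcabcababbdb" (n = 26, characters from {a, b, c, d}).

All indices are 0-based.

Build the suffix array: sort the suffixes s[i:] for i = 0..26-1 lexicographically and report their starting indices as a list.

[11, 19, 21, 16, 8, 0, 12, 5, 25, 20, 4, 3, 2, 22, 17, 14, 9, 23, 18, 15, 7, 1, 10, 24, 13, 6]

sorted suffixes:
  #0 SA[0]=11  'aadbcabcababbdb'
  #1 SA[1]=19  'ababbdb'
  #2 SA[2]=21  'abbdb'
  #3 SA[3]=16  'abcababbdb'
  #4 SA[4]=8  'abdaadbcabcababbdb'
  #5 SA[5]=0  'acbbbadcabdaadbcabcababbdb'
  #6 SA[6]=12  'adbcabcababbdb'
  #7 SA[7]=5  'adcabdaadbcabcababbdb'
  #8 SA[8]=25  'b'
  #9 SA[9]=20  'babbdb'
  #10 SA[10]=4  'badcabdaadbcabcababbdb'
  #11 SA[11]=3  'bbadcabdaadbcabcababbdb'
  #12 SA[12]=2  'bbbadcabdaadbcabcababbdb'
  #13 SA[13]=22  'bbdb'
  #14 SA[14]=17  'bcababbdb'
  #15 SA[15]=14  'bcabcababbdb'
  #16 SA[16]=9  'bdaadbcabcababbdb'
  #17 SA[17]=23  'bdb'
  #18 SA[18]=18  'cababbdb'
  #19 SA[19]=15  'cabcababbdb'
  #20 SA[20]=7  'cabdaadbcabcababbdb'
  #21 SA[21]=1  'cbbbadcabdaadbcabcababbdb'
  #22 SA[22]=10  'daadbcabcababbdb'
  #23 SA[23]=24  'db'
  #24 SA[24]=13  'dbcabcababbdb'
  #25 SA[25]=6  'dcabdaadbcabcababbdb'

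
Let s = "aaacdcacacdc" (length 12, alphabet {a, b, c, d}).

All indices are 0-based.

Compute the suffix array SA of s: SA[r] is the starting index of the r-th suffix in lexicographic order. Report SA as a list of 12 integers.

rank→(start, suffix):
  0 → (0, 'aaacdcacacdc')
  1 → (1, 'aacdcacacdc')
  2 → (6, 'acacdc')
  3 → (8, 'acdc')
  4 → (2, 'acdcacacdc')
  5 → (11, 'c')
  6 → (5, 'cacacdc')
  7 → (7, 'cacdc')
  8 → (9, 'cdc')
  9 → (3, 'cdcacacdc')
  10 → (10, 'dc')
  11 → (4, 'dcacacdc')

[0, 1, 6, 8, 2, 11, 5, 7, 9, 3, 10, 4]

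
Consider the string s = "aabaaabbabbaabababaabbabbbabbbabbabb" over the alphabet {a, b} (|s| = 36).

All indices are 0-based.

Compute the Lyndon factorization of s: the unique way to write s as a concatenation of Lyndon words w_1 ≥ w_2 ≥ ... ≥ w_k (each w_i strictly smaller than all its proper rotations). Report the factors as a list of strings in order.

["aab", "aaabbabbaabababaabbabbbabbbabbabb"]

emit factor 1: 'aab' (i=0, period=3)
emit factor 2: 'aaabbabbaabababaabbabbbabbbabbabb' (i=3, period=33)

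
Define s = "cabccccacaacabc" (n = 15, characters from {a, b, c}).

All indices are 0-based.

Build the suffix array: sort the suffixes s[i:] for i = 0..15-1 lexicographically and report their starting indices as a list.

[9, 12, 1, 7, 10, 13, 2, 14, 8, 11, 0, 6, 5, 4, 3]

sorted suffixes:
  #0 SA[0]=9  'aacabc'
  #1 SA[1]=12  'abc'
  #2 SA[2]=1  'abccccacaacabc'
  #3 SA[3]=7  'acaacabc'
  #4 SA[4]=10  'acabc'
  #5 SA[5]=13  'bc'
  #6 SA[6]=2  'bccccacaacabc'
  #7 SA[7]=14  'c'
  #8 SA[8]=8  'caacabc'
  #9 SA[9]=11  'cabc'
  #10 SA[10]=0  'cabccccacaacabc'
  #11 SA[11]=6  'cacaacabc'
  #12 SA[12]=5  'ccacaacabc'
  #13 SA[13]=4  'cccacaacabc'
  #14 SA[14]=3  'ccccacaacabc'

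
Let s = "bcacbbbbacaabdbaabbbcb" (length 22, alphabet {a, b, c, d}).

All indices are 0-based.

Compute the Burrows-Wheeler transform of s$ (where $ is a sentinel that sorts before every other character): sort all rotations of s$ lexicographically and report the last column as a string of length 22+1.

bbcaabccdbbbcab$baabbab

rank  rotation                 last
    0  $bcacbbbbacaabdbaabbbcb  b
    1  aabbbcb$bcacbbbbacaabdb  b
    2  aabdbaabbbcb$bcacbbbbac  c
    3  abbbcb$bcacbbbbacaabdba  a
    4  abdbaabbbcb$bcacbbbbaca  a
    5  acaabdbaabbbcb$bcacbbbb  b
    6  acbbbbacaabdbaabbbcb$bc  c
    7  b$bcacbbbbacaabdbaabbbc  c
    8  baabbbcb$bcacbbbbacaabd  d
    9  bacaabdbaabbbcb$bcacbbb  b
   10  bbacaabdbaabbbcb$bcacbb  b
   11  bbbacaabdbaabbbcb$bcacb  b
   12  bbbbacaabdbaabbbcb$bcac  c
   13  bbbcb$bcacbbbbacaabdbaa  a
   14  bbcb$bcacbbbbacaabdbaab  b
   15  bcacbbbbacaabdbaabbbcb$  $
   16  bcb$bcacbbbbacaabdbaabb  b
   17  bdbaabbbcb$bcacbbbbacaa  a
   18  caabdbaabbbcb$bcacbbbba  a
   19  cacbbbbacaabdbaabbbcb$b  b
   20  cb$bcacbbbbacaabdbaabbb  b
   21  cbbbbacaabdbaabbbcb$bca  a
   22  dbaabbbcb$bcacbbbbacaab  b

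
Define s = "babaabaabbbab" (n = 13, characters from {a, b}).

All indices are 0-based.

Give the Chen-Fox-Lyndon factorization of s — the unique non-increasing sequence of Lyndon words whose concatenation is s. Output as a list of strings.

["b", "ab", "aabaabbbab"]

emit factor 1: 'b' (i=0, period=1)
emit factor 2: 'ab' (i=1, period=2)
emit factor 3: 'aabaabbbab' (i=3, period=10)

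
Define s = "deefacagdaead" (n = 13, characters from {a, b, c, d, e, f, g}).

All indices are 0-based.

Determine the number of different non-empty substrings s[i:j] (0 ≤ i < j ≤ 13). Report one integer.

sorted suffixes:
  #0 SA[0]=4  'acagdaead'
  #1 SA[1]=11  'ad'
  #2 SA[2]=9  'aead'
  #3 SA[3]=6  'agdaead'
  #4 SA[4]=5  'cagdaead'
  #5 SA[5]=12  'd'
  #6 SA[6]=8  'daead'
  #7 SA[7]=0  'deefacagdaead'
  #8 SA[8]=10  'ead'
  #9 SA[9]=1  'eefacagdaead'
  #10 SA[10]=2  'efacagdaead'
  #11 SA[11]=3  'facagdaead'
  #12 SA[12]=7  'gdaead'

SA = [4, 11, 9, 6, 5, 12, 8, 0, 10, 1, 2, 3, 7]
i: (SA[i-1],SA[i]) lcp shared
  1: (4,11) 1 'a'
  2: (11,9) 1 'a'
  3: (9,6) 1 'a'
  4: (6,5) 0 ''
  5: (5,12) 0 ''
  6: (12,8) 1 'd'
  7: (8,0) 1 'd'
  8: (0,10) 0 ''
  9: (10,1) 1 'e'
  10: (1,2) 1 'e'
  11: (2,3) 0 ''
  12: (3,7) 0 ''

n(n+1)/2 = 13·14/2 = 91
Σ LCP = 0 + 1 + 1 + 1 + 0 + 0 + 1 + 1 + 0 + 1 + 1 + 0 + 0 = 7
distinct = 91 − 7 = 84

84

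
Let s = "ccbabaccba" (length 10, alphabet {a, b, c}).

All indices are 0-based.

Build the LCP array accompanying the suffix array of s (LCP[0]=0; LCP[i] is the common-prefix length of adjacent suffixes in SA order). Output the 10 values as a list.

[0, 1, 1, 0, 2, 2, 0, 3, 1, 4]

rank→(start, suffix):
  0 → (9, 'a')
  1 → (3, 'abaccba')
  2 → (5, 'accba')
  3 → (8, 'ba')
  4 → (2, 'babaccba')
  5 → (4, 'baccba')
  6 → (7, 'cba')
  7 → (1, 'cbabaccba')
  8 → (6, 'ccba')
  9 → (0, 'ccbabaccba')

SA = [9, 3, 5, 8, 2, 4, 7, 1, 6, 0]
rank  pair      lcp
   1  s[9:],s[3:]  1  'a'
   2  s[3:],s[5:]  1  'a'
   3  s[5:],s[8:]  0  ''
   4  s[8:],s[2:]  2  'ba'
   5  s[2:],s[4:]  2  'ba'
   6  s[4:],s[7:]  0  ''
   7  s[7:],s[1:]  3  'cba'
   8  s[1:],s[6:]  1  'c'
   9  s[6:],s[0:]  4  'ccba'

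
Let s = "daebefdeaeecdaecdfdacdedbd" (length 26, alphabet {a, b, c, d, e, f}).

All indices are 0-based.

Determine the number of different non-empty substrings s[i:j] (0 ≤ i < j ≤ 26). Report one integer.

320

rank | idx | suffix
   0 |  19 | acdedbd
   1 |   1 | aebefdeaeecdaecdfdacdedbd
   2 |  13 | aecdfdacdedbd
   3 |   8 | aeecdaecdfdacdedbd
   4 |  24 | bd
   5 |   3 | befdeaeecdaecdfdacdedbd
   6 |  11 | cdaecdfdacdedbd
   7 |  20 | cdedbd
   8 |  15 | cdfdacdedbd
   9 |  25 | d
  10 |  18 | dacdedbd
  11 |   0 | daebefdeaeecdaecdfdacdedbd
  12 |  12 | daecdfdacdedbd
  13 |  23 | dbd
  14 |   6 | deaeecdaecdfdacdedbd
  15 |  21 | dedbd
  16 |  16 | dfdacdedbd
  17 |   7 | eaeecdaecdfdacdedbd
  18 |   2 | ebefdeaeecdaecdfdacdedbd
  19 |  10 | ecdaecdfdacdedbd
  20 |  14 | ecdfdacdedbd
  21 |  22 | edbd
  22 |   9 | eecdaecdfdacdedbd
  23 |   4 | efdeaeecdaecdfdacdedbd
  24 |  17 | fdacdedbd
  25 |   5 | fdeaeecdaecdfdacdedbd

SA = [19, 1, 13, 8, 24, 3, 11, 20, 15, 25, 18, 0, 12, 23, 6, 21, 16, 7, 2, 10, 14, 22, 9, 4, 17, 5]
rank  pair      lcp
   1  s[19:],s[1:]  1  'a'
   2  s[1:],s[13:]  2  'ae'
   3  s[13:],s[8:]  2  'ae'
   4  s[8:],s[24:]  0  ''
   5  s[24:],s[3:]  1  'b'
   6  s[3:],s[11:]  0  ''
   7  s[11:],s[20:]  2  'cd'
   8  s[20:],s[15:]  2  'cd'
   9  s[15:],s[25:]  0  ''
  10  s[25:],s[18:]  1  'd'
  11  s[18:],s[0:]  2  'da'
  12  s[0:],s[12:]  3  'dae'
  13  s[12:],s[23:]  1  'd'
  14  s[23:],s[6:]  1  'd'
  15  s[6:],s[21:]  2  'de'
  16  s[21:],s[16:]  1  'd'
  17  s[16:],s[7:]  0  ''
  18  s[7:],s[2:]  1  'e'
  19  s[2:],s[10:]  1  'e'
  20  s[10:],s[14:]  3  'ecd'
  21  s[14:],s[22:]  1  'e'
  22  s[22:],s[9:]  1  'e'
  23  s[9:],s[4:]  1  'e'
  24  s[4:],s[17:]  0  ''
  25  s[17:],s[5:]  2  'fd'

n(n+1)/2 = 26·27/2 = 351
Σ LCP = 0 + 1 + 2 + 2 + 0 + 1 + 0 + 2 + 2 + 0 + 1 + 2 + 3 + 1 + 1 + 2 + 1 + 0 + 1 + 1 + 3 + 1 + 1 + 1 + 0 + 2 = 31
distinct = 351 − 31 = 320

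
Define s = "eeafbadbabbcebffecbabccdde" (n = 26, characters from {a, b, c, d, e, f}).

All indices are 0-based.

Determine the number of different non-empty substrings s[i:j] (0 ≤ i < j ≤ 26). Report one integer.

326

rank | idx | suffix
   0 |   8 | abbcebffecbabccdde
   1 |  19 | abccdde
   2 |   5 | adbabbcebffecbabccdde
   3 |   2 | afbadbabbcebffecbabccdde
   4 |   7 | babbcebffecbabccdde
   5 |  18 | babccdde
   6 |   4 | badbabbcebffecbabccdde
   7 |   9 | bbcebffecbabccdde
   8 |  20 | bccdde
   9 |  10 | bcebffecbabccdde
  10 |  13 | bffecbabccdde
  11 |  17 | cbabccdde
  12 |  21 | ccdde
  13 |  22 | cdde
  14 |  11 | cebffecbabccdde
  15 |   6 | dbabbcebffecbabccdde
  16 |  23 | dde
  17 |  24 | de
  18 |  25 | e
  19 |   1 | eafbadbabbcebffecbabccdde
  20 |  12 | ebffecbabccdde
  21 |  16 | ecbabccdde
  22 |   0 | eeafbadbabbcebffecbabccdde
  23 |   3 | fbadbabbcebffecbabccdde
  24 |  15 | fecbabccdde
  25 |  14 | ffecbabccdde

SA = [8, 19, 5, 2, 7, 18, 4, 9, 20, 10, 13, 17, 21, 22, 11, 6, 23, 24, 25, 1, 12, 16, 0, 3, 15, 14]
rank  pair      lcp
   1  s[8:],s[19:]  2  'ab'
   2  s[19:],s[5:]  1  'a'
   3  s[5:],s[2:]  1  'a'
   4  s[2:],s[7:]  0  ''
   5  s[7:],s[18:]  3  'bab'
   6  s[18:],s[4:]  2  'ba'
   7  s[4:],s[9:]  1  'b'
   8  s[9:],s[20:]  1  'b'
   9  s[20:],s[10:]  2  'bc'
  10  s[10:],s[13:]  1  'b'
  11  s[13:],s[17:]  0  ''
  12  s[17:],s[21:]  1  'c'
  13  s[21:],s[22:]  1  'c'
  14  s[22:],s[11:]  1  'c'
  15  s[11:],s[6:]  0  ''
  16  s[6:],s[23:]  1  'd'
  17  s[23:],s[24:]  1  'd'
  18  s[24:],s[25:]  0  ''
  19  s[25:],s[1:]  1  'e'
  20  s[1:],s[12:]  1  'e'
  21  s[12:],s[16:]  1  'e'
  22  s[16:],s[0:]  1  'e'
  23  s[0:],s[3:]  0  ''
  24  s[3:],s[15:]  1  'f'
  25  s[15:],s[14:]  1  'f'

n(n+1)/2 = 26·27/2 = 351
Σ LCP = 0 + 2 + 1 + 1 + 0 + 3 + 2 + 1 + 1 + 2 + 1 + 0 + 1 + 1 + 1 + 0 + 1 + 1 + 0 + 1 + 1 + 1 + 1 + 0 + 1 + 1 = 25
distinct = 351 − 25 = 326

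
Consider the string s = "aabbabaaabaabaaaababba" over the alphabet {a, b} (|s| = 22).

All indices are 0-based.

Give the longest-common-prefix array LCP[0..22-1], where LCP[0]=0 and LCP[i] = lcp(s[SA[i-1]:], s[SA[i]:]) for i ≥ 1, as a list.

sorted suffixes:
  #0 SA[0]=21  'a'
  #1 SA[1]=13  'aaaababba'
  #2 SA[2]=6  'aaabaabaaaababba'
  #3 SA[3]=14  'aaababba'
  #4 SA[4]=10  'aabaaaababba'
  #5 SA[5]=7  'aabaabaaaababba'
  #6 SA[6]=15  'aababba'
  #7 SA[7]=0  'aabbabaaabaabaaaababba'
  #8 SA[8]=11  'abaaaababba'
  #9 SA[9]=4  'abaaabaabaaaababba'
  #10 SA[10]=8  'abaabaaaababba'
  #11 SA[11]=16  'ababba'
  #12 SA[12]=18  'abba'
  #13 SA[13]=1  'abbabaaabaabaaaababba'
  #14 SA[14]=20  'ba'
  #15 SA[15]=12  'baaaababba'
  #16 SA[16]=5  'baaabaabaaaababba'
  #17 SA[17]=9  'baabaaaababba'
  #18 SA[18]=3  'babaaabaabaaaababba'
  #19 SA[19]=17  'babba'
  #20 SA[20]=19  'bba'
  #21 SA[21]=2  'bbabaaabaabaaaababba'

SA = [21, 13, 6, 14, 10, 7, 15, 0, 11, 4, 8, 16, 18, 1, 20, 12, 5, 9, 3, 17, 19, 2]
[i] adj suffixes → lcp
  [1] 21/13 → 1 ('a')
  [2] 13/6 → 3 ('aaa')
  [3] 6/14 → 5 ('aaaba')
  [4] 14/10 → 2 ('aa')
  [5] 10/7 → 5 ('aabaa')
  [6] 7/15 → 4 ('aaba')
  [7] 15/0 → 3 ('aab')
  [8] 0/11 → 1 ('a')
  [9] 11/4 → 5 ('abaaa')
  [10] 4/8 → 4 ('abaa')
  [11] 8/16 → 3 ('aba')
  [12] 16/18 → 2 ('ab')
  [13] 18/1 → 4 ('abba')
  [14] 1/20 → 0 ('')
  [15] 20/12 → 2 ('ba')
  [16] 12/5 → 4 ('baaa')
  [17] 5/9 → 3 ('baa')
  [18] 9/3 → 2 ('ba')
  [19] 3/17 → 3 ('bab')
  [20] 17/19 → 1 ('b')
  [21] 19/2 → 3 ('bba')

[0, 1, 3, 5, 2, 5, 4, 3, 1, 5, 4, 3, 2, 4, 0, 2, 4, 3, 2, 3, 1, 3]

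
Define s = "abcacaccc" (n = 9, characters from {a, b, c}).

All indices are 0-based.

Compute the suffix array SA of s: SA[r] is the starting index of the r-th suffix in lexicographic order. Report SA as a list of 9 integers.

[0, 3, 5, 1, 8, 2, 4, 7, 6]

rank→(start, suffix):
  0 → (0, 'abcacaccc')
  1 → (3, 'acaccc')
  2 → (5, 'accc')
  3 → (1, 'bcacaccc')
  4 → (8, 'c')
  5 → (2, 'cacaccc')
  6 → (4, 'caccc')
  7 → (7, 'cc')
  8 → (6, 'ccc')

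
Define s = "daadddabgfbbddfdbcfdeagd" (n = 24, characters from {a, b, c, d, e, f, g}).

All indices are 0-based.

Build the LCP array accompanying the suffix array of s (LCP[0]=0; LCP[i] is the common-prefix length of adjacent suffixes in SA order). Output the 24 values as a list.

[0, 1, 1, 1, 0, 1, 1, 1, 0, 0, 1, 2, 1, 1, 2, 2, 1, 1, 0, 0, 1, 2, 0, 1]

rank | idx | suffix
   0 |   1 | aadddabgfbbddfdbcfdeagd
   1 |   6 | abgfbbddfdbcfdeagd
   2 |   2 | adddabgfbbddfdbcfdeagd
   3 |  21 | agd
   4 |  10 | bbddfdbcfdeagd
   5 |  16 | bcfdeagd
   6 |  11 | bddfdbcfdeagd
   7 |   7 | bgfbbddfdbcfdeagd
   8 |  17 | cfdeagd
   9 |  23 | d
  10 |   0 | daadddabgfbbddfdbcfdeagd
  11 |   5 | dabgfbbddfdbcfdeagd
  12 |  15 | dbcfdeagd
  13 |   4 | ddabgfbbddfdbcfdeagd
  14 |   3 | dddabgfbbddfdbcfdeagd
  15 |  12 | ddfdbcfdeagd
  16 |  19 | deagd
  17 |  13 | dfdbcfdeagd
  18 |  20 | eagd
  19 |   9 | fbbddfdbcfdeagd
  20 |  14 | fdbcfdeagd
  21 |  18 | fdeagd
  22 |  22 | gd
  23 |   8 | gfbbddfdbcfdeagd

SA = [1, 6, 2, 21, 10, 16, 11, 7, 17, 23, 0, 5, 15, 4, 3, 12, 19, 13, 20, 9, 14, 18, 22, 8]
i: (SA[i-1],SA[i]) lcp shared
  1: (1,6) 1 'a'
  2: (6,2) 1 'a'
  3: (2,21) 1 'a'
  4: (21,10) 0 ''
  5: (10,16) 1 'b'
  6: (16,11) 1 'b'
  7: (11,7) 1 'b'
  8: (7,17) 0 ''
  9: (17,23) 0 ''
  10: (23,0) 1 'd'
  11: (0,5) 2 'da'
  12: (5,15) 1 'd'
  13: (15,4) 1 'd'
  14: (4,3) 2 'dd'
  15: (3,12) 2 'dd'
  16: (12,19) 1 'd'
  17: (19,13) 1 'd'
  18: (13,20) 0 ''
  19: (20,9) 0 ''
  20: (9,14) 1 'f'
  21: (14,18) 2 'fd'
  22: (18,22) 0 ''
  23: (22,8) 1 'g'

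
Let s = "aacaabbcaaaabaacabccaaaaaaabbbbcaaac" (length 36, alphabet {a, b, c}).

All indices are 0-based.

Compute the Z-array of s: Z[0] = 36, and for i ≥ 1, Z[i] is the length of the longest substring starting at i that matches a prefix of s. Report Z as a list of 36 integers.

[36, 1, 0, 2, 1, 0, 0, 0, 2, 2, 2, 1, 0, 4, 1, 0, 1, 0, 0, 0, 2, 2, 2, 2, 2, 2, 1, 0, 0, 0, 0, 0, 2, 3, 1, 0]

Z[0]=36
i=1: outside box; Z[1]=1 grow→box=[1,2)
i=2: outside box; Z[2]=0
i=3: outside box; Z[3]=2 grow→box=[3,5)
i=4: min(r-i=1, Z[1]=1)=1; Z[4]=1
i=5: outside box; Z[5]=0
i=6: outside box; Z[6]=0
i=7: outside box; Z[7]=0
i=8: outside box; Z[8]=2 grow→box=[8,10)
i=9: min(r-i=1, Z[1]=1)=1; Z[9]=2 grow→box=[9,11)
i=10: min(r-i=1, Z[1]=1)=1; Z[10]=2 grow→box=[10,12)
i=11: min(r-i=1, Z[1]=1)=1; Z[11]=1
i=12: outside box; Z[12]=0
i=13: outside box; Z[13]=4 grow→box=[13,17)
i=14: min(r-i=3, Z[1]=1)=1; Z[14]=1
i=15: min(r-i=2, Z[2]=0)=0; Z[15]=0
i=16: min(r-i=1, Z[3]=2)=1; Z[16]=1
i=17: outside box; Z[17]=0
i=18: outside box; Z[18]=0
i=19: outside box; Z[19]=0
i=20: outside box; Z[20]=2 grow→box=[20,22)
i=21: min(r-i=1, Z[1]=1)=1; Z[21]=2 grow→box=[21,23)
i=22: min(r-i=1, Z[1]=1)=1; Z[22]=2 grow→box=[22,24)
i=23: min(r-i=1, Z[1]=1)=1; Z[23]=2 grow→box=[23,25)
i=24: min(r-i=1, Z[1]=1)=1; Z[24]=2 grow→box=[24,26)
i=25: min(r-i=1, Z[1]=1)=1; Z[25]=2 grow→box=[25,27)
i=26: min(r-i=1, Z[1]=1)=1; Z[26]=1
i=27: outside box; Z[27]=0
i=28: outside box; Z[28]=0
i=29: outside box; Z[29]=0
i=30: outside box; Z[30]=0
i=31: outside box; Z[31]=0
i=32: outside box; Z[32]=2 grow→box=[32,34)
i=33: min(r-i=1, Z[1]=1)=1; Z[33]=3 grow→box=[33,36)
i=34: min(r-i=2, Z[1]=1)=1; Z[34]=1
i=35: min(r-i=1, Z[2]=0)=0; Z[35]=0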